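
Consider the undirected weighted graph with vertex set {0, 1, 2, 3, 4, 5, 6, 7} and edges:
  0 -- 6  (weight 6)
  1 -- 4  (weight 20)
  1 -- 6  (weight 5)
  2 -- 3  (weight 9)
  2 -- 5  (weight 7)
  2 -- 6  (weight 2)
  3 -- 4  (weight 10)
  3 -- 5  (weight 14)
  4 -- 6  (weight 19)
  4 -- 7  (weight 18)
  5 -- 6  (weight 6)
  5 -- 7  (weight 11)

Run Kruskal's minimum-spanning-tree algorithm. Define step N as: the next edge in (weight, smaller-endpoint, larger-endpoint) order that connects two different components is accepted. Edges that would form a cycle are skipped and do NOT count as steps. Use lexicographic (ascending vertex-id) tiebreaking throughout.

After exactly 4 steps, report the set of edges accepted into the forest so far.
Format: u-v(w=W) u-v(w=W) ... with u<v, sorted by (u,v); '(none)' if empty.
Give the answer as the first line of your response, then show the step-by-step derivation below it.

0-6(w=6) 1-6(w=5) 2-6(w=2) 5-6(w=6)

step 1: add edge 2-6 (w=2); MST = {2-6(w=2)}
step 2: add edge 1-6 (w=5); MST = {1-6(w=5) 2-6(w=2)}
step 3: add edge 0-6 (w=6); MST = {0-6(w=6) 1-6(w=5) 2-6(w=2)}
step 4: add edge 5-6 (w=6); MST = {0-6(w=6) 1-6(w=5) 2-6(w=2) 5-6(w=6)}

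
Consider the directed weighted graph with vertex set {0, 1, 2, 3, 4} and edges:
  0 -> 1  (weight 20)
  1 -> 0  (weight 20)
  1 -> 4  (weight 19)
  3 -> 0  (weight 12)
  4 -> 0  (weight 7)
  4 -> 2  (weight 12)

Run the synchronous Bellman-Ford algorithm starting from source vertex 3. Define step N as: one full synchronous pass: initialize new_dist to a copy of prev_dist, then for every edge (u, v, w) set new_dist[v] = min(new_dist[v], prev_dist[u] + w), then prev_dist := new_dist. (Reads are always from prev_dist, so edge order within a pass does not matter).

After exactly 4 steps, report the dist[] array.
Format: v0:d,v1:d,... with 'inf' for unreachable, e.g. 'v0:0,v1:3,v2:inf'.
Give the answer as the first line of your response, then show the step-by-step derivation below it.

v0:12,v1:32,v2:63,v3:0,v4:51

step 1: dist = v0:12,v1:inf,v2:inf,v3:0,v4:inf
step 2: dist = v0:12,v1:32,v2:inf,v3:0,v4:inf
step 3: dist = v0:12,v1:32,v2:inf,v3:0,v4:51
step 4: dist = v0:12,v1:32,v2:63,v3:0,v4:51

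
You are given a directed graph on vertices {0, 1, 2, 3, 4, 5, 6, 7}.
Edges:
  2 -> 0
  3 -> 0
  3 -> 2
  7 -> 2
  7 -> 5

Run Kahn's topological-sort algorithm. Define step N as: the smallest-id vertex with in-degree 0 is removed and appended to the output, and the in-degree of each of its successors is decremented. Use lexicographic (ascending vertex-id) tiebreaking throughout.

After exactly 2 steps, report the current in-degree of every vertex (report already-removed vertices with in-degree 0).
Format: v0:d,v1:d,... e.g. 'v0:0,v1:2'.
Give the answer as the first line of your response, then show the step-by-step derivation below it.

v0:1,v1:0,v2:1,v3:0,v4:0,v5:1,v6:0,v7:0

step 1: output 1; order=[1]; indeg=(2,0,2,0,0,1,0,0)
step 2: output 3; order=[1,3]; indeg=(1,0,1,0,0,1,0,0)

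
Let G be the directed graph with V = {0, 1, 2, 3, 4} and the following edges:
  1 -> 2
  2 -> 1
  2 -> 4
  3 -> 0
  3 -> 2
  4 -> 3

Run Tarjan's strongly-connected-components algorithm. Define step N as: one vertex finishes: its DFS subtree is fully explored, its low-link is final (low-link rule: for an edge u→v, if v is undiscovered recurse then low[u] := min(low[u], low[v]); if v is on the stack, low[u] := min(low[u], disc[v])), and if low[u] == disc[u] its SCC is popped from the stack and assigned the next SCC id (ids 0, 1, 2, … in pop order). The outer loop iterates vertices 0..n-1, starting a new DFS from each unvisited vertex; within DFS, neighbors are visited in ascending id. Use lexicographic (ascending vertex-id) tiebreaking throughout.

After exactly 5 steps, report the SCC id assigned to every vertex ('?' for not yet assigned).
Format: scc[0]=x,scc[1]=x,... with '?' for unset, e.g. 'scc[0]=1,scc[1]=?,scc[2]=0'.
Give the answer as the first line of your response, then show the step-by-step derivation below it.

scc[0]=0,scc[1]=1,scc[2]=1,scc[3]=1,scc[4]=1

step 1: low=(low[0]=0,low[1]=?,low[2]=?,low[3]=?,low[4]=?); scc=(scc[0]=0,scc[1]=?,scc[2]=?,scc[3]=?,scc[4]=?)
step 2: low=(low[0]=0,low[1]=1,low[2]=1,low[3]=2,low[4]=3); scc=(scc[0]=0,scc[1]=?,scc[2]=?,scc[3]=?,scc[4]=?)
step 3: low=(low[0]=0,low[1]=1,low[2]=1,low[3]=2,low[4]=2); scc=(scc[0]=0,scc[1]=?,scc[2]=?,scc[3]=?,scc[4]=?)
step 4: low=(low[0]=0,low[1]=1,low[2]=1,low[3]=2,low[4]=2); scc=(scc[0]=0,scc[1]=?,scc[2]=?,scc[3]=?,scc[4]=?)
step 5: low=(low[0]=0,low[1]=1,low[2]=1,low[3]=2,low[4]=2); scc=(scc[0]=0,scc[1]=1,scc[2]=1,scc[3]=1,scc[4]=1)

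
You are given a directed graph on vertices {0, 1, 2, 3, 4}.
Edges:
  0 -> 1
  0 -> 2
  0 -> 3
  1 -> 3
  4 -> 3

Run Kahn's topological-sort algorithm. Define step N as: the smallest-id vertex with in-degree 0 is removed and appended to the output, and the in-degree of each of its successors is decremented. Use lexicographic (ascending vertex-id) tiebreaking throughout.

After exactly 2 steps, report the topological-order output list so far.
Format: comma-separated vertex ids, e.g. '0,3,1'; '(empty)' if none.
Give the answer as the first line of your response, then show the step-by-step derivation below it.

0,1

step 1: output 0; order=[0]; indeg=(0,0,0,2,0)
step 2: output 1; order=[0,1]; indeg=(0,0,0,1,0)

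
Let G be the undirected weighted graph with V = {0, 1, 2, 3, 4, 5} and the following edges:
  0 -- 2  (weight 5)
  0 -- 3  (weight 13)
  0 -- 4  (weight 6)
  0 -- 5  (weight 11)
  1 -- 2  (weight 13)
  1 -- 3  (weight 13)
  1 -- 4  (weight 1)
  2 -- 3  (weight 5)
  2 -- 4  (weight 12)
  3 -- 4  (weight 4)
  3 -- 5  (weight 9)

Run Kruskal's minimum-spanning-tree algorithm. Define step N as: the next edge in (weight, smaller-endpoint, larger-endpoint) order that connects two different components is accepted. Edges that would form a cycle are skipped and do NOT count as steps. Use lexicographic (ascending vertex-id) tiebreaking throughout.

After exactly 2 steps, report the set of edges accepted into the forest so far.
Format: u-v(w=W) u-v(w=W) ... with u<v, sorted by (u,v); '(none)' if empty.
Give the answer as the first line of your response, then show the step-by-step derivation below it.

1-4(w=1) 3-4(w=4)

step 1: add edge 1-4 (w=1); MST = {1-4(w=1)}
step 2: add edge 3-4 (w=4); MST = {1-4(w=1) 3-4(w=4)}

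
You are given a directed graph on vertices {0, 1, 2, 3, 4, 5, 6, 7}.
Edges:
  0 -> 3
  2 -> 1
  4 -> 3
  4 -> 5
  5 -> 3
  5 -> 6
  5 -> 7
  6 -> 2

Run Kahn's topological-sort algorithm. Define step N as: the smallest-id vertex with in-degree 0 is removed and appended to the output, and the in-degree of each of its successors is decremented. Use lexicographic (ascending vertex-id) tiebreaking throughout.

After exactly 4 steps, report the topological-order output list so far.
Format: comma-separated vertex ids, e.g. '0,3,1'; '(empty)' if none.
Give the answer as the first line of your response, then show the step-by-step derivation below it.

0,4,5,3

step 1: output 0; order=[0]; indeg=(0,1,1,2,0,1,1,1)
step 2: output 4; order=[0,4]; indeg=(0,1,1,1,0,0,1,1)
step 3: output 5; order=[0,4,5]; indeg=(0,1,1,0,0,0,0,0)
step 4: output 3; order=[0,4,5,3]; indeg=(0,1,1,0,0,0,0,0)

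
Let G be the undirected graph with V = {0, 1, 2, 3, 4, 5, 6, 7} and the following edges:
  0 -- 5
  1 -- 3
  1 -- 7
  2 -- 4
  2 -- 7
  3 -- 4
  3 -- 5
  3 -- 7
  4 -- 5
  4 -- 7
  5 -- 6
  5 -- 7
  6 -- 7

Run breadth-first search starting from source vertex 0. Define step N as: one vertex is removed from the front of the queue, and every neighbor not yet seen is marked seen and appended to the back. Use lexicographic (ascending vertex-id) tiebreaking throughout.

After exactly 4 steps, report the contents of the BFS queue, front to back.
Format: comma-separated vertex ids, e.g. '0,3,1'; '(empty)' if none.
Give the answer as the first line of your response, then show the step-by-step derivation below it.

6,7,1,2

step 1: dequeue 0; queue=[5]; order=0
step 2: dequeue 5; queue=[3,4,6,7]; order=0,5
step 3: dequeue 3; queue=[4,6,7,1]; order=0,5,3
step 4: dequeue 4; queue=[6,7,1,2]; order=0,5,3,4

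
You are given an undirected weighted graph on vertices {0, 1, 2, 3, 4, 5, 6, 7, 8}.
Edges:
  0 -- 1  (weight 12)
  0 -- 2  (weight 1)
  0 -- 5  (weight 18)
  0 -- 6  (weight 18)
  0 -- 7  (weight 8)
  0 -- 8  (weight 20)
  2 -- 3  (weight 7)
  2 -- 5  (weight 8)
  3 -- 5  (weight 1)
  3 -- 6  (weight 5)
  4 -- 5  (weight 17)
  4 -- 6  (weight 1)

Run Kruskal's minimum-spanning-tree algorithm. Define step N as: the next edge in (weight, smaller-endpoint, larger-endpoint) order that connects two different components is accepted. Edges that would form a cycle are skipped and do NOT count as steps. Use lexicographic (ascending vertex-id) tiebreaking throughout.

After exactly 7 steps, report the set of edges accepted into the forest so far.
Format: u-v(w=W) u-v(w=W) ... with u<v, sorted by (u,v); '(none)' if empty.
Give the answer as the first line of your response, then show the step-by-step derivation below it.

0-1(w=12) 0-2(w=1) 0-7(w=8) 2-3(w=7) 3-5(w=1) 3-6(w=5) 4-6(w=1)

step 1: add edge 0-2 (w=1); MST = {0-2(w=1)}
step 2: add edge 3-5 (w=1); MST = {0-2(w=1) 3-5(w=1)}
step 3: add edge 4-6 (w=1); MST = {0-2(w=1) 3-5(w=1) 4-6(w=1)}
step 4: add edge 3-6 (w=5); MST = {0-2(w=1) 3-5(w=1) 3-6(w=5) 4-6(w=1)}
step 5: add edge 2-3 (w=7); MST = {0-2(w=1) 2-3(w=7) 3-5(w=1) 3-6(w=5) 4-6(w=1)}
step 6: add edge 0-7 (w=8); MST = {0-2(w=1) 0-7(w=8) 2-3(w=7) 3-5(w=1) 3-6(w=5) 4-6(w=1)}
step 7: add edge 0-1 (w=12); MST = {0-1(w=12) 0-2(w=1) 0-7(w=8) 2-3(w=7) 3-5(w=1) 3-6(w=5) 4-6(w=1)}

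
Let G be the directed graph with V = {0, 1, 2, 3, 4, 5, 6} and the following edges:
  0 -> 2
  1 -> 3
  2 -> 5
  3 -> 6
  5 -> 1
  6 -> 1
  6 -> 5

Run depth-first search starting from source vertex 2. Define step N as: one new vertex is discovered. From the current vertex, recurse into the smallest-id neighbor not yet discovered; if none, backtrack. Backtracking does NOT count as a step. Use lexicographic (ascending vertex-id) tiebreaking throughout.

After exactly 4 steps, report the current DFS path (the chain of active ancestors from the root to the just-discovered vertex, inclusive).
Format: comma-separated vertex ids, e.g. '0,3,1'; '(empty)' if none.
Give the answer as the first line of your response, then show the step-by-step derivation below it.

2,5,1,3

step 1: discover 2; path=2; order=2
step 2: discover 5; path=2>5; order=2,5
step 3: discover 1; path=2>5>1; order=2,5,1
step 4: discover 3; path=2>5>1>3; order=2,5,1,3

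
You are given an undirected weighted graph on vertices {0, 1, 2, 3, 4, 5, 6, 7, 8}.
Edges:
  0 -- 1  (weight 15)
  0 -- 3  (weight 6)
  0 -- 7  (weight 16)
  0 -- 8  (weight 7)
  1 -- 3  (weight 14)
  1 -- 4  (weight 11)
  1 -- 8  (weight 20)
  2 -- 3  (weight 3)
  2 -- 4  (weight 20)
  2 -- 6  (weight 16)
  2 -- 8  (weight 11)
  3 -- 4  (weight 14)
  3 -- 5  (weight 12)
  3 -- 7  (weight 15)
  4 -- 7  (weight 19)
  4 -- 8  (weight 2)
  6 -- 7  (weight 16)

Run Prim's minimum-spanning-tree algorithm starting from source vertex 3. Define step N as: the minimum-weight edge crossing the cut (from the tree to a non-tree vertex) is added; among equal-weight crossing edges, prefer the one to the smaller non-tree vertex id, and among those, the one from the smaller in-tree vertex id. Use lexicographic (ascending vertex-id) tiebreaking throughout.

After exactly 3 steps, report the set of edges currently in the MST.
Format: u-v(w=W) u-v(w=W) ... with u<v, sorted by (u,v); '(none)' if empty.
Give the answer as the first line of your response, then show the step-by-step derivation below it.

0-3(w=6) 0-8(w=7) 2-3(w=3)

step 1: add edge 2-3 (w=3); MST = {2-3(w=3)}
step 2: add edge 0-3 (w=6); MST = {0-3(w=6) 2-3(w=3)}
step 3: add edge 0-8 (w=7); MST = {0-3(w=6) 0-8(w=7) 2-3(w=3)}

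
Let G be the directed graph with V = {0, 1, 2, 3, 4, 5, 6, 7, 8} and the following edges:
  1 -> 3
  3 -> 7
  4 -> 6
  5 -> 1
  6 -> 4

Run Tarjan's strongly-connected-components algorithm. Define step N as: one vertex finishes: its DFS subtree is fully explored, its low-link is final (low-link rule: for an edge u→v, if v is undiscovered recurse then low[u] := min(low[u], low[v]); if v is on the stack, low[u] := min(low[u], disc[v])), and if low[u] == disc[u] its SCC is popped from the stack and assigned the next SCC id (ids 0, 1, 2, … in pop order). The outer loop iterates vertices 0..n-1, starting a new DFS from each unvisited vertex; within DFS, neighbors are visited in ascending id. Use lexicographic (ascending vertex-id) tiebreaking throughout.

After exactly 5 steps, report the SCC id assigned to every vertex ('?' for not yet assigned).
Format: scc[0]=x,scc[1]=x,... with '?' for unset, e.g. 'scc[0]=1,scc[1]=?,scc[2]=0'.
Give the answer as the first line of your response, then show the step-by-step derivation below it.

scc[0]=0,scc[1]=3,scc[2]=4,scc[3]=2,scc[4]=?,scc[5]=?,scc[6]=?,scc[7]=1,scc[8]=?

step 1: low=(low[0]=0,low[1]=?,low[2]=?,low[3]=?,low[4]=?,low[5]=?,low[6]=?,low[7]=?,low[8]=?); scc=(scc[0]=0,scc[1]=?,scc[2]=?,scc[3]=?,scc[4]=?,scc[5]=?,scc[6]=?,scc[7]=?,scc[8]=?)
step 2: low=(low[0]=0,low[1]=1,low[2]=?,low[3]=2,low[4]=?,low[5]=?,low[6]=?,low[7]=3,low[8]=?); scc=(scc[0]=0,scc[1]=?,scc[2]=?,scc[3]=?,scc[4]=?,scc[5]=?,scc[6]=?,scc[7]=1,scc[8]=?)
step 3: low=(low[0]=0,low[1]=1,low[2]=?,low[3]=2,low[4]=?,low[5]=?,low[6]=?,low[7]=3,low[8]=?); scc=(scc[0]=0,scc[1]=?,scc[2]=?,scc[3]=2,scc[4]=?,scc[5]=?,scc[6]=?,scc[7]=1,scc[8]=?)
step 4: low=(low[0]=0,low[1]=1,low[2]=?,low[3]=2,low[4]=?,low[5]=?,low[6]=?,low[7]=3,low[8]=?); scc=(scc[0]=0,scc[1]=3,scc[2]=?,scc[3]=2,scc[4]=?,scc[5]=?,scc[6]=?,scc[7]=1,scc[8]=?)
step 5: low=(low[0]=0,low[1]=1,low[2]=4,low[3]=2,low[4]=?,low[5]=?,low[6]=?,low[7]=3,low[8]=?); scc=(scc[0]=0,scc[1]=3,scc[2]=4,scc[3]=2,scc[4]=?,scc[5]=?,scc[6]=?,scc[7]=1,scc[8]=?)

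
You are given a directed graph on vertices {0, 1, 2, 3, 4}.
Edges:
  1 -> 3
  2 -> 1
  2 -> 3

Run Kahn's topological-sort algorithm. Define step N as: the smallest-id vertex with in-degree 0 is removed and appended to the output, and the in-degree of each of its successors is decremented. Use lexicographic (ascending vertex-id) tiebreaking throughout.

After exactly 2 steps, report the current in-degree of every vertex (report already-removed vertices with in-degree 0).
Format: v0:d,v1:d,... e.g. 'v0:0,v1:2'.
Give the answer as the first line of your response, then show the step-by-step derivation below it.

v0:0,v1:0,v2:0,v3:1,v4:0

step 1: output 0; order=[0]; indeg=(0,1,0,2,0)
step 2: output 2; order=[0,2]; indeg=(0,0,0,1,0)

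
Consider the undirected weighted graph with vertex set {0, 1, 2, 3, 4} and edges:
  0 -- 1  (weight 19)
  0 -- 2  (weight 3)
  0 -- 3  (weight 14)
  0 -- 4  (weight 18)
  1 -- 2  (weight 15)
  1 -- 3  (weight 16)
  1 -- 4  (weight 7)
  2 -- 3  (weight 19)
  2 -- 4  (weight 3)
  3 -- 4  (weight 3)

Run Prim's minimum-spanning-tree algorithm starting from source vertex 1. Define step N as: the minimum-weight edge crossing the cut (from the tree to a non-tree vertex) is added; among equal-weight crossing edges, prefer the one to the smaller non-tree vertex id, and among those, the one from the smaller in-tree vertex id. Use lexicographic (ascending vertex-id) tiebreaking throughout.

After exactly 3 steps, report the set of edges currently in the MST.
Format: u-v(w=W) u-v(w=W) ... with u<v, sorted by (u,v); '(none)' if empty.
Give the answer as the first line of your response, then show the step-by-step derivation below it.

0-2(w=3) 1-4(w=7) 2-4(w=3)

step 1: add edge 1-4 (w=7); MST = {1-4(w=7)}
step 2: add edge 2-4 (w=3); MST = {1-4(w=7) 2-4(w=3)}
step 3: add edge 0-2 (w=3); MST = {0-2(w=3) 1-4(w=7) 2-4(w=3)}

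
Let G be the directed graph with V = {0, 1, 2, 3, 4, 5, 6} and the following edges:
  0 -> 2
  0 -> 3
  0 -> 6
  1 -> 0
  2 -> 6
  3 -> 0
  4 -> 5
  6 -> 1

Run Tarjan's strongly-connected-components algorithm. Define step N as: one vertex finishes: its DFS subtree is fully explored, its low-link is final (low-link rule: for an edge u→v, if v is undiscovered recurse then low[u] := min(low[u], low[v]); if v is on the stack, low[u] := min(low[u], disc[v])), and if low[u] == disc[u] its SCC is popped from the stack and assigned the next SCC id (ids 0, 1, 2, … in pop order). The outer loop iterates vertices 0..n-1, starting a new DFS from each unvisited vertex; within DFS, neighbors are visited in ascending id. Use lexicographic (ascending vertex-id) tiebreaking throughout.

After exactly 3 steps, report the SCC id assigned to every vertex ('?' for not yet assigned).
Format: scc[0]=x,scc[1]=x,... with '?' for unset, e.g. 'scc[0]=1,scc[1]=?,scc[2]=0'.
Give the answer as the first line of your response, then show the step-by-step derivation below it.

scc[0]=?,scc[1]=?,scc[2]=?,scc[3]=?,scc[4]=?,scc[5]=?,scc[6]=?

step 1: low=(low[0]=0,low[1]=0,low[2]=1,low[3]=?,low[4]=?,low[5]=?,low[6]=2); scc=(scc[0]=?,scc[1]=?,scc[2]=?,scc[3]=?,scc[4]=?,scc[5]=?,scc[6]=?)
step 2: low=(low[0]=0,low[1]=0,low[2]=1,low[3]=?,low[4]=?,low[5]=?,low[6]=0); scc=(scc[0]=?,scc[1]=?,scc[2]=?,scc[3]=?,scc[4]=?,scc[5]=?,scc[6]=?)
step 3: low=(low[0]=0,low[1]=0,low[2]=0,low[3]=?,low[4]=?,low[5]=?,low[6]=0); scc=(scc[0]=?,scc[1]=?,scc[2]=?,scc[3]=?,scc[4]=?,scc[5]=?,scc[6]=?)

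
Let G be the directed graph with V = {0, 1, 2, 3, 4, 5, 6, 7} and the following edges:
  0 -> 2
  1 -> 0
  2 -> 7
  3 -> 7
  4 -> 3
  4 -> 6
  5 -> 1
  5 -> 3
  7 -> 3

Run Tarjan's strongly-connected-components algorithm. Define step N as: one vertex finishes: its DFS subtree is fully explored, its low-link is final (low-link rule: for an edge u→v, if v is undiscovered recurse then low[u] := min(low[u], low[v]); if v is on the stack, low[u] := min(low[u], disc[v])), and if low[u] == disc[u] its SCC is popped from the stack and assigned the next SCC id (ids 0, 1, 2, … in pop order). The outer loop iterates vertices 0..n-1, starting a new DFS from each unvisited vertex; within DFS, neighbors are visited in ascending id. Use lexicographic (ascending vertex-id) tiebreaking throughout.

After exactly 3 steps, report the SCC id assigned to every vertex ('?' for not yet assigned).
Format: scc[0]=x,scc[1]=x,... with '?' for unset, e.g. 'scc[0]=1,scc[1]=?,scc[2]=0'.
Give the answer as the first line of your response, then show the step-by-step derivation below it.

scc[0]=?,scc[1]=?,scc[2]=1,scc[3]=0,scc[4]=?,scc[5]=?,scc[6]=?,scc[7]=0

step 1: low=(low[0]=0,low[1]=?,low[2]=1,low[3]=2,low[4]=?,low[5]=?,low[6]=?,low[7]=2); scc=(scc[0]=?,scc[1]=?,scc[2]=?,scc[3]=?,scc[4]=?,scc[5]=?,scc[6]=?,scc[7]=?)
step 2: low=(low[0]=0,low[1]=?,low[2]=1,low[3]=2,low[4]=?,low[5]=?,low[6]=?,low[7]=2); scc=(scc[0]=?,scc[1]=?,scc[2]=?,scc[3]=0,scc[4]=?,scc[5]=?,scc[6]=?,scc[7]=0)
step 3: low=(low[0]=0,low[1]=?,low[2]=1,low[3]=2,low[4]=?,low[5]=?,low[6]=?,low[7]=2); scc=(scc[0]=?,scc[1]=?,scc[2]=1,scc[3]=0,scc[4]=?,scc[5]=?,scc[6]=?,scc[7]=0)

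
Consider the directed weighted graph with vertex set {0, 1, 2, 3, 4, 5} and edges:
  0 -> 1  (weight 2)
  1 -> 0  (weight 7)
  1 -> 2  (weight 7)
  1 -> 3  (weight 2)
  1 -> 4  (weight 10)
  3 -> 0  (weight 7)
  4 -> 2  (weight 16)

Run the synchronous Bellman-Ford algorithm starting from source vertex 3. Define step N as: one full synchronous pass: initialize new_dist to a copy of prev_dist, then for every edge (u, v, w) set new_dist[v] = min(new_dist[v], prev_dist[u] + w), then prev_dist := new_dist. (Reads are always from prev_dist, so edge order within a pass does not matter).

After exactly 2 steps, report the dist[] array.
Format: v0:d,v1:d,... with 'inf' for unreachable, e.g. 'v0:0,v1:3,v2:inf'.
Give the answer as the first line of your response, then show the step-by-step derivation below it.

v0:7,v1:9,v2:inf,v3:0,v4:inf,v5:inf

step 1: dist = v0:7,v1:inf,v2:inf,v3:0,v4:inf,v5:inf
step 2: dist = v0:7,v1:9,v2:inf,v3:0,v4:inf,v5:inf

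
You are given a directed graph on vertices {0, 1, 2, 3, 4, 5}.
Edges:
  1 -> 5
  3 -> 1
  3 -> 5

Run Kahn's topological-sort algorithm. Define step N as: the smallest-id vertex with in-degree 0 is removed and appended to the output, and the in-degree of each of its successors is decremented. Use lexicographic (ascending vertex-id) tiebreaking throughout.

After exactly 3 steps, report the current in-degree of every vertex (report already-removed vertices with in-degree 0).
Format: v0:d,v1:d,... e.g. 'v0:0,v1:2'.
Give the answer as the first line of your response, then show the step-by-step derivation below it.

v0:0,v1:0,v2:0,v3:0,v4:0,v5:1

step 1: output 0; order=[0]; indeg=(0,1,0,0,0,2)
step 2: output 2; order=[0,2]; indeg=(0,1,0,0,0,2)
step 3: output 3; order=[0,2,3]; indeg=(0,0,0,0,0,1)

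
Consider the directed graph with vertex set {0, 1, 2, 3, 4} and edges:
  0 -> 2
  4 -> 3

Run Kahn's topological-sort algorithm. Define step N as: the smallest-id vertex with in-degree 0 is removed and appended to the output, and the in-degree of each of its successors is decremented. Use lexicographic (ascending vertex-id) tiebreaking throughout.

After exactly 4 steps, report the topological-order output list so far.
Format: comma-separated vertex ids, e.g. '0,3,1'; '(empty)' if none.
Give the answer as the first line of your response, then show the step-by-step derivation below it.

0,1,2,4

step 1: output 0; order=[0]; indeg=(0,0,0,1,0)
step 2: output 1; order=[0,1]; indeg=(0,0,0,1,0)
step 3: output 2; order=[0,1,2]; indeg=(0,0,0,1,0)
step 4: output 4; order=[0,1,2,4]; indeg=(0,0,0,0,0)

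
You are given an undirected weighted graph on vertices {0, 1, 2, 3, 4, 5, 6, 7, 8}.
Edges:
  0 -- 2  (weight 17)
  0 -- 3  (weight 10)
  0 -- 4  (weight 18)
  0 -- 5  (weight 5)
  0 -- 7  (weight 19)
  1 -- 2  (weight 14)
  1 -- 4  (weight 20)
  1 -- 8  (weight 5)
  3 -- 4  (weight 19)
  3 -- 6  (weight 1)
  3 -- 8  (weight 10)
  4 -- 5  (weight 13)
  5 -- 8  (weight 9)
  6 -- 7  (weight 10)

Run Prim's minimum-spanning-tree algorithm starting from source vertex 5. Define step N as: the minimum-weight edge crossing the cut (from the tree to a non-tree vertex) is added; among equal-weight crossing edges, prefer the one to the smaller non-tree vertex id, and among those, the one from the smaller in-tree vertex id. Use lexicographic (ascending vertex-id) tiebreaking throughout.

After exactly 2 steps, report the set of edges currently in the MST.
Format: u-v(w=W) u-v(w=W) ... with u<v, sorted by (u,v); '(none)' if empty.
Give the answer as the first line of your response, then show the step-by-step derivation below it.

0-5(w=5) 5-8(w=9)

step 1: add edge 0-5 (w=5); MST = {0-5(w=5)}
step 2: add edge 5-8 (w=9); MST = {0-5(w=5) 5-8(w=9)}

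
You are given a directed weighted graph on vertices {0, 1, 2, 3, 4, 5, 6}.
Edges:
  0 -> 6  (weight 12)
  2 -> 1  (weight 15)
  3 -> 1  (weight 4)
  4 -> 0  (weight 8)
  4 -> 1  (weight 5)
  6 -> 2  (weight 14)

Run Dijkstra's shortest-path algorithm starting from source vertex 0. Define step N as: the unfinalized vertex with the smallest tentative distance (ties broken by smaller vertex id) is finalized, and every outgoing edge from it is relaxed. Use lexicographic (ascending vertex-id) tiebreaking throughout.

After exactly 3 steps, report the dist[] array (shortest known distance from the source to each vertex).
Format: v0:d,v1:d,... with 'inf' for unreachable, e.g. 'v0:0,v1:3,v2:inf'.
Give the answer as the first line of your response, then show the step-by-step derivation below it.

v0:0,v1:41,v2:26,v3:inf,v4:inf,v5:inf,v6:12

step 1: dist = v0:0,v1:inf,v2:inf,v3:inf,v4:inf,v5:inf,v6:12
step 2: dist = v0:0,v1:inf,v2:26,v3:inf,v4:inf,v5:inf,v6:12
step 3: dist = v0:0,v1:41,v2:26,v3:inf,v4:inf,v5:inf,v6:12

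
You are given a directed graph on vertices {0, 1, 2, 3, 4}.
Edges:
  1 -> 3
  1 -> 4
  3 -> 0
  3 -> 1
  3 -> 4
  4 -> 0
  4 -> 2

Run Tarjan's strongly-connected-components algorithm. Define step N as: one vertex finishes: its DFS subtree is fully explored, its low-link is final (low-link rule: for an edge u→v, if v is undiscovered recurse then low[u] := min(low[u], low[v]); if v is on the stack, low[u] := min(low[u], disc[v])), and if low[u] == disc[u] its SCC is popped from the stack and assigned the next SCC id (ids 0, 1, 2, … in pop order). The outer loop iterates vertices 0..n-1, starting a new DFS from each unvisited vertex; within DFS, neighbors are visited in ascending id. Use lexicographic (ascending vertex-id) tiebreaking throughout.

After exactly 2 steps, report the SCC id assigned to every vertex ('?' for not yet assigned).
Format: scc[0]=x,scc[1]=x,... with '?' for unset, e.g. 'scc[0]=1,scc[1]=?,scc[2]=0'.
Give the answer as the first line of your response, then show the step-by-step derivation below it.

scc[0]=0,scc[1]=?,scc[2]=1,scc[3]=?,scc[4]=?

step 1: low=(low[0]=0,low[1]=?,low[2]=?,low[3]=?,low[4]=?); scc=(scc[0]=0,scc[1]=?,scc[2]=?,scc[3]=?,scc[4]=?)
step 2: low=(low[0]=0,low[1]=1,low[2]=4,low[3]=1,low[4]=3); scc=(scc[0]=0,scc[1]=?,scc[2]=1,scc[3]=?,scc[4]=?)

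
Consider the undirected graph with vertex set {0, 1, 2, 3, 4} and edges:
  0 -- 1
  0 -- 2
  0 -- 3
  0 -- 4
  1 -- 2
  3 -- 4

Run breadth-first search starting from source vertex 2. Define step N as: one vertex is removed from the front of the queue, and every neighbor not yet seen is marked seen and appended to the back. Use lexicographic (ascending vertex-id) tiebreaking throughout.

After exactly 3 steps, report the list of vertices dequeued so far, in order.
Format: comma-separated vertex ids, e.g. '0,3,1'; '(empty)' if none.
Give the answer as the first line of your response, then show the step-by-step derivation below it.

2,0,1

step 1: dequeue 2; queue=[0,1]; order=2
step 2: dequeue 0; queue=[1,3,4]; order=2,0
step 3: dequeue 1; queue=[3,4]; order=2,0,1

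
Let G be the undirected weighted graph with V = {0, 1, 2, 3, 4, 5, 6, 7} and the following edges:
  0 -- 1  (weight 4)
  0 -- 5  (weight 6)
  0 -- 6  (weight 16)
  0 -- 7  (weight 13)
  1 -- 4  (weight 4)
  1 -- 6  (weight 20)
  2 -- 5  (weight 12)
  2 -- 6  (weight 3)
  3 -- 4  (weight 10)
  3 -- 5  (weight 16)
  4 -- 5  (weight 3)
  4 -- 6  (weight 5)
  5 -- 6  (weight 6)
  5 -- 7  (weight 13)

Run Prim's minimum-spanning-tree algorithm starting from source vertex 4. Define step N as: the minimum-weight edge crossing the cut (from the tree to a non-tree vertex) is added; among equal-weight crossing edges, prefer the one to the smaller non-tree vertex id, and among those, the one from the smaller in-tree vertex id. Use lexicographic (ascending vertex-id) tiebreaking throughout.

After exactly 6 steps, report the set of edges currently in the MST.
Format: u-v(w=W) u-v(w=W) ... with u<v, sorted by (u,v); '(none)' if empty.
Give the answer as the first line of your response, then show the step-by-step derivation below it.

0-1(w=4) 1-4(w=4) 2-6(w=3) 3-4(w=10) 4-5(w=3) 4-6(w=5)

step 1: add edge 4-5 (w=3); MST = {4-5(w=3)}
step 2: add edge 1-4 (w=4); MST = {1-4(w=4) 4-5(w=3)}
step 3: add edge 0-1 (w=4); MST = {0-1(w=4) 1-4(w=4) 4-5(w=3)}
step 4: add edge 4-6 (w=5); MST = {0-1(w=4) 1-4(w=4) 4-5(w=3) 4-6(w=5)}
step 5: add edge 2-6 (w=3); MST = {0-1(w=4) 1-4(w=4) 2-6(w=3) 4-5(w=3) 4-6(w=5)}
step 6: add edge 3-4 (w=10); MST = {0-1(w=4) 1-4(w=4) 2-6(w=3) 3-4(w=10) 4-5(w=3) 4-6(w=5)}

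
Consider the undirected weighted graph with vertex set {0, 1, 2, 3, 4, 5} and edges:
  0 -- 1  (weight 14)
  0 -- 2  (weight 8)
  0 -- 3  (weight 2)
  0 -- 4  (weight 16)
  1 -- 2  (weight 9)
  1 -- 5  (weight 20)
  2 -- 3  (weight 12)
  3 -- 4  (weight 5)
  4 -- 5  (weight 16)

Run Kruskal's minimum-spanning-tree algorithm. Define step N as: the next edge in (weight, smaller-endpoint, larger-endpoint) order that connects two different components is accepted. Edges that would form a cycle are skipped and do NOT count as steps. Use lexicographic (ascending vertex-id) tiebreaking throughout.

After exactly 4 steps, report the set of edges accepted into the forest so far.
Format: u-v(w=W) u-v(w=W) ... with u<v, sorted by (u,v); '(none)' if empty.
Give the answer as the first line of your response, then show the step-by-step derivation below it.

0-2(w=8) 0-3(w=2) 1-2(w=9) 3-4(w=5)

step 1: add edge 0-3 (w=2); MST = {0-3(w=2)}
step 2: add edge 3-4 (w=5); MST = {0-3(w=2) 3-4(w=5)}
step 3: add edge 0-2 (w=8); MST = {0-2(w=8) 0-3(w=2) 3-4(w=5)}
step 4: add edge 1-2 (w=9); MST = {0-2(w=8) 0-3(w=2) 1-2(w=9) 3-4(w=5)}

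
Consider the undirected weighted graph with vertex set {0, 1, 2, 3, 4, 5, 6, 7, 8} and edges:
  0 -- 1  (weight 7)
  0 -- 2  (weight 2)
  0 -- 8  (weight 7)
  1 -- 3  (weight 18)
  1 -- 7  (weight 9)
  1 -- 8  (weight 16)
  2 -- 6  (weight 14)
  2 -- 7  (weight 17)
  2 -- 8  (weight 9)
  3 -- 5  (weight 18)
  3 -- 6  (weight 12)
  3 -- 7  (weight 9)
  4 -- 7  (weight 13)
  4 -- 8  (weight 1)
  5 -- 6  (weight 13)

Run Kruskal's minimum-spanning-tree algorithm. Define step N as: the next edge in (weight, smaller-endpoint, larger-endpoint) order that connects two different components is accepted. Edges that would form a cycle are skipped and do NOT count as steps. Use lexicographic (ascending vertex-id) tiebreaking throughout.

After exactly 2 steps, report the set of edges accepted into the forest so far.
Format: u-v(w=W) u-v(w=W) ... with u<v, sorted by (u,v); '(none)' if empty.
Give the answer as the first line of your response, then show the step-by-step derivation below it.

0-2(w=2) 4-8(w=1)

step 1: add edge 4-8 (w=1); MST = {4-8(w=1)}
step 2: add edge 0-2 (w=2); MST = {0-2(w=2) 4-8(w=1)}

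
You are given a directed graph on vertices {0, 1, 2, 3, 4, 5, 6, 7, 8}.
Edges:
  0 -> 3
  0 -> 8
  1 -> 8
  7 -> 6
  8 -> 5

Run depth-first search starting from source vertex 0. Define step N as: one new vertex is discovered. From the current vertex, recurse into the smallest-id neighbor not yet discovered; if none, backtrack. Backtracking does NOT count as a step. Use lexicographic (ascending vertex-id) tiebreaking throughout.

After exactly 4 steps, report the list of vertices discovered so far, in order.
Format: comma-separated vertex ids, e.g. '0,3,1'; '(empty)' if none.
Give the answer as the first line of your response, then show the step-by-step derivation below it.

0,3,8,5

step 1: discover 0; path=0; order=0
step 2: discover 3; path=0>3; order=0,3
step 3: discover 8; path=0>8; order=0,3,8
step 4: discover 5; path=0>8>5; order=0,3,8,5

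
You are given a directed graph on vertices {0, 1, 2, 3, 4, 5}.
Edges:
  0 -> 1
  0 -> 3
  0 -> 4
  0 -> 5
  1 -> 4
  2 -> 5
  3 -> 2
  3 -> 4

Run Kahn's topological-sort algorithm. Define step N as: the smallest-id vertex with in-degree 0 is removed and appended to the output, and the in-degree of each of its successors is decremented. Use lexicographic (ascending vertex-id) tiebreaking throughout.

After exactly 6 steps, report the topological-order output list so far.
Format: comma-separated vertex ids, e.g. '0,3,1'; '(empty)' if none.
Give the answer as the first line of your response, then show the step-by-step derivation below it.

0,1,3,2,4,5

step 1: output 0; order=[0]; indeg=(0,0,1,0,2,1)
step 2: output 1; order=[0,1]; indeg=(0,0,1,0,1,1)
step 3: output 3; order=[0,1,3]; indeg=(0,0,0,0,0,1)
step 4: output 2; order=[0,1,3,2]; indeg=(0,0,0,0,0,0)
step 5: output 4; order=[0,1,3,2,4]; indeg=(0,0,0,0,0,0)
step 6: output 5; order=[0,1,3,2,4,5]; indeg=(0,0,0,0,0,0)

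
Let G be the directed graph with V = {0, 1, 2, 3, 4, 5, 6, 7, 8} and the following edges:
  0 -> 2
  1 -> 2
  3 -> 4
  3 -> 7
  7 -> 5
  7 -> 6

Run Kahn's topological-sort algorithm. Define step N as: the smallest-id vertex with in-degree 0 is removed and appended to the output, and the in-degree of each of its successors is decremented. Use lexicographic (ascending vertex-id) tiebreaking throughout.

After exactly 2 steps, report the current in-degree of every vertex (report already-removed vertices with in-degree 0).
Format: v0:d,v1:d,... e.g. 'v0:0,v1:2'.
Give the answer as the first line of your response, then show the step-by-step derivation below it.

v0:0,v1:0,v2:0,v3:0,v4:1,v5:1,v6:1,v7:1,v8:0

step 1: output 0; order=[0]; indeg=(0,0,1,0,1,1,1,1,0)
step 2: output 1; order=[0,1]; indeg=(0,0,0,0,1,1,1,1,0)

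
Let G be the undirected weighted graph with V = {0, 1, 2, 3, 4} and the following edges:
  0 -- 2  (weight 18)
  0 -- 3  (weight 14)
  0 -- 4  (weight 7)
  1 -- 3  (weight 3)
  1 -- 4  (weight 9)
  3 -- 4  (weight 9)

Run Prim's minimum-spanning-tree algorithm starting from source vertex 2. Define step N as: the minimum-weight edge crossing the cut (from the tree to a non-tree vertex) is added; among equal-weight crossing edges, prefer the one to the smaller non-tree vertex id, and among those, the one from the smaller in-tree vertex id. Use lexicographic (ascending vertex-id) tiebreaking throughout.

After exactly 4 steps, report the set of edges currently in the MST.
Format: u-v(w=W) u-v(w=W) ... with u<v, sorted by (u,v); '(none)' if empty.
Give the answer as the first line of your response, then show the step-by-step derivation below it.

0-2(w=18) 0-4(w=7) 1-3(w=3) 1-4(w=9)

step 1: add edge 0-2 (w=18); MST = {0-2(w=18)}
step 2: add edge 0-4 (w=7); MST = {0-2(w=18) 0-4(w=7)}
step 3: add edge 1-4 (w=9); MST = {0-2(w=18) 0-4(w=7) 1-4(w=9)}
step 4: add edge 1-3 (w=3); MST = {0-2(w=18) 0-4(w=7) 1-3(w=3) 1-4(w=9)}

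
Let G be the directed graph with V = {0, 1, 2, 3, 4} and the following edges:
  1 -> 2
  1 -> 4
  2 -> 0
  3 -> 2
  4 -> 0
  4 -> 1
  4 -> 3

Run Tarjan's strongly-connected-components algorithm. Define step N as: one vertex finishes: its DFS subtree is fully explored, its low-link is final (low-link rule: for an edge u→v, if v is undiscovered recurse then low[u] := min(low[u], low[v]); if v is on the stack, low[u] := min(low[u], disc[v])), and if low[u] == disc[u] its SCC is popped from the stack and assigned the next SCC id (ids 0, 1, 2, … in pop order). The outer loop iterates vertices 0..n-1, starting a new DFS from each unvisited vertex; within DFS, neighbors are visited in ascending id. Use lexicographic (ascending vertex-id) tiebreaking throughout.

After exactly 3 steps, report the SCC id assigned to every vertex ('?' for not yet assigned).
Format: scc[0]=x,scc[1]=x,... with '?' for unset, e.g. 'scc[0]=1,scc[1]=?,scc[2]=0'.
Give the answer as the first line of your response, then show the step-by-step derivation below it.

scc[0]=0,scc[1]=?,scc[2]=1,scc[3]=2,scc[4]=?

step 1: low=(low[0]=0,low[1]=?,low[2]=?,low[3]=?,low[4]=?); scc=(scc[0]=0,scc[1]=?,scc[2]=?,scc[3]=?,scc[4]=?)
step 2: low=(low[0]=0,low[1]=1,low[2]=2,low[3]=?,low[4]=?); scc=(scc[0]=0,scc[1]=?,scc[2]=1,scc[3]=?,scc[4]=?)
step 3: low=(low[0]=0,low[1]=1,low[2]=2,low[3]=4,low[4]=1); scc=(scc[0]=0,scc[1]=?,scc[2]=1,scc[3]=2,scc[4]=?)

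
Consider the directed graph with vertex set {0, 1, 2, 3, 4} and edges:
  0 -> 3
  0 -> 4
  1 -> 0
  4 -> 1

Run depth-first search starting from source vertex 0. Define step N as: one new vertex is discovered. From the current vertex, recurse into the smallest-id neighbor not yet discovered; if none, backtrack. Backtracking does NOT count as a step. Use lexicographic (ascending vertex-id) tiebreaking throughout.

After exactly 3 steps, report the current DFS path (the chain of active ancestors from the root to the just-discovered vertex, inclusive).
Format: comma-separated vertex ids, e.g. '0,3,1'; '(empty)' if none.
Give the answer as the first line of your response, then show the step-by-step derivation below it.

0,4

step 1: discover 0; path=0; order=0
step 2: discover 3; path=0>3; order=0,3
step 3: discover 4; path=0>4; order=0,3,4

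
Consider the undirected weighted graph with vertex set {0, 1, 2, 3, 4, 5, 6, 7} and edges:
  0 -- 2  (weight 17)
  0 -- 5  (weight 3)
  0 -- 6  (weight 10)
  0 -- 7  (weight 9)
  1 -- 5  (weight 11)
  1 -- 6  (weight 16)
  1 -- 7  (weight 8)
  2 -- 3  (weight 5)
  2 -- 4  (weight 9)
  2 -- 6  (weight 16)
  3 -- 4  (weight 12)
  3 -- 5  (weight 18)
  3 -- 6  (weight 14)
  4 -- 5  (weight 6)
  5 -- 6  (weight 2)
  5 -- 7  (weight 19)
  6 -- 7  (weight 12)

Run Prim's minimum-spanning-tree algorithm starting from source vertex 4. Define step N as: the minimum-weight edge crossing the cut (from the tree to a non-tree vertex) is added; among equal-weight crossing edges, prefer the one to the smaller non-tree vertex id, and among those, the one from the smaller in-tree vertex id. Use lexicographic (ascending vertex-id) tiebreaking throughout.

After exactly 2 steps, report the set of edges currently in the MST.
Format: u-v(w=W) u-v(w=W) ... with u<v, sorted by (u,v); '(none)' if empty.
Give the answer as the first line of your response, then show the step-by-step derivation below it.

4-5(w=6) 5-6(w=2)

step 1: add edge 4-5 (w=6); MST = {4-5(w=6)}
step 2: add edge 5-6 (w=2); MST = {4-5(w=6) 5-6(w=2)}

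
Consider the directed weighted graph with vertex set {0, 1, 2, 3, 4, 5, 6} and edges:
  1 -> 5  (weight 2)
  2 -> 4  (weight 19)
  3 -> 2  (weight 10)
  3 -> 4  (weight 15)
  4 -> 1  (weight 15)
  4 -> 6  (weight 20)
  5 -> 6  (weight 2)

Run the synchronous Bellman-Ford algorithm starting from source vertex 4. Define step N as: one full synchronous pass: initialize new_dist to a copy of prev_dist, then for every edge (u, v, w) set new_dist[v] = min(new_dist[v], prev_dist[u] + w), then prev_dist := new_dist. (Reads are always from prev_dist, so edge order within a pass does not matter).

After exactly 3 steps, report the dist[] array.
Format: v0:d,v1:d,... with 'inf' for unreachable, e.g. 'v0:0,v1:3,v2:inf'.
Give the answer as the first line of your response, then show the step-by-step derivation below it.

v0:inf,v1:15,v2:inf,v3:inf,v4:0,v5:17,v6:19

step 1: dist = v0:inf,v1:15,v2:inf,v3:inf,v4:0,v5:inf,v6:20
step 2: dist = v0:inf,v1:15,v2:inf,v3:inf,v4:0,v5:17,v6:20
step 3: dist = v0:inf,v1:15,v2:inf,v3:inf,v4:0,v5:17,v6:19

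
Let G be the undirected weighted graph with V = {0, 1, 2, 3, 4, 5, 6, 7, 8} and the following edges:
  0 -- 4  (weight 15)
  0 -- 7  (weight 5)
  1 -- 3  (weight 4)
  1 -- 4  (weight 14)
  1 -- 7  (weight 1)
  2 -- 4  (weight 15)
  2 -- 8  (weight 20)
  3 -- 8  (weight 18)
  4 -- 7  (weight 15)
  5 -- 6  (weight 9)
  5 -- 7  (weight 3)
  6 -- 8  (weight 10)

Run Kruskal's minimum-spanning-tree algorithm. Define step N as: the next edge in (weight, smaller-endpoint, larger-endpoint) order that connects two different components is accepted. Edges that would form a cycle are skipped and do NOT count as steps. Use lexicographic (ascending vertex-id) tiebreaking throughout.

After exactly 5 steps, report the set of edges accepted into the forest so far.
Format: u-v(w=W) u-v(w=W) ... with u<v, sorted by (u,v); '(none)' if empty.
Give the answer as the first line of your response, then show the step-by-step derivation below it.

0-7(w=5) 1-3(w=4) 1-7(w=1) 5-6(w=9) 5-7(w=3)

step 1: add edge 1-7 (w=1); MST = {1-7(w=1)}
step 2: add edge 5-7 (w=3); MST = {1-7(w=1) 5-7(w=3)}
step 3: add edge 1-3 (w=4); MST = {1-3(w=4) 1-7(w=1) 5-7(w=3)}
step 4: add edge 0-7 (w=5); MST = {0-7(w=5) 1-3(w=4) 1-7(w=1) 5-7(w=3)}
step 5: add edge 5-6 (w=9); MST = {0-7(w=5) 1-3(w=4) 1-7(w=1) 5-6(w=9) 5-7(w=3)}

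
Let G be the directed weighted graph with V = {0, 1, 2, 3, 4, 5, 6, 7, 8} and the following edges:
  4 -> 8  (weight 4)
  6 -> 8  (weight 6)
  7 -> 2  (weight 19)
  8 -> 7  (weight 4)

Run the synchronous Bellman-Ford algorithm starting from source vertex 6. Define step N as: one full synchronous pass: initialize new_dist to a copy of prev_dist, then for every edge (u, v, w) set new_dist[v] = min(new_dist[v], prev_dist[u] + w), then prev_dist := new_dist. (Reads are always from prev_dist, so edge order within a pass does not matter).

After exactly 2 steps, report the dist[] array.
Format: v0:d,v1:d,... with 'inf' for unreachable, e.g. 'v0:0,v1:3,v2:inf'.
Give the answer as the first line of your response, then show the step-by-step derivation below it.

v0:inf,v1:inf,v2:inf,v3:inf,v4:inf,v5:inf,v6:0,v7:10,v8:6

step 1: dist = v0:inf,v1:inf,v2:inf,v3:inf,v4:inf,v5:inf,v6:0,v7:inf,v8:6
step 2: dist = v0:inf,v1:inf,v2:inf,v3:inf,v4:inf,v5:inf,v6:0,v7:10,v8:6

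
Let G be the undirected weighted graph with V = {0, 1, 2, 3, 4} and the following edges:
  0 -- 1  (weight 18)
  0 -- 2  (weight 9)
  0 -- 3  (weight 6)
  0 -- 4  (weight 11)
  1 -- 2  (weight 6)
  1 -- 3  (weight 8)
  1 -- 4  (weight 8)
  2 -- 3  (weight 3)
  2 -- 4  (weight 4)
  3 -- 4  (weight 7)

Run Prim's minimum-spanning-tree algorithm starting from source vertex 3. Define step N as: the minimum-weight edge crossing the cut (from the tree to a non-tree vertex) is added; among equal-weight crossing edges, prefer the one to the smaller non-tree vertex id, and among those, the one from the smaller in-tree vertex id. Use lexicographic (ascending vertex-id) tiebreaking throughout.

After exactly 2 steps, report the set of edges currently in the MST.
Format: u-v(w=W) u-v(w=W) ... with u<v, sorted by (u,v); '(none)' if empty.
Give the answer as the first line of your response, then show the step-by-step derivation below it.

2-3(w=3) 2-4(w=4)

step 1: add edge 2-3 (w=3); MST = {2-3(w=3)}
step 2: add edge 2-4 (w=4); MST = {2-3(w=3) 2-4(w=4)}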